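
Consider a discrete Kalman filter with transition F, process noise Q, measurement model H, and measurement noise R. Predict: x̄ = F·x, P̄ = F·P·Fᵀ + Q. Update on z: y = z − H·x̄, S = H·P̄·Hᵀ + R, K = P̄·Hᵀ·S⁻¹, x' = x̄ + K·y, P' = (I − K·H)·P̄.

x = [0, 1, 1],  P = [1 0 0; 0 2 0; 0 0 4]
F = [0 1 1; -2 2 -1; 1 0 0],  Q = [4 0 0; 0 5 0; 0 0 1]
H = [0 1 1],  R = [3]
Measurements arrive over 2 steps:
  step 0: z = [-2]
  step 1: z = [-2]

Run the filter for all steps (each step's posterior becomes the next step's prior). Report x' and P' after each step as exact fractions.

step 0: x̄ = F·x = [2, 1, 0]
step 0: P̄ = F·P·Fᵀ + Q = [10 0 0; 0 21 -2; 0 -2 2]
step 0: y = z − H·x̄ = [-3]
step 0: S = H·P̄·Hᵀ + R = [22]
step 0: K = P̄·Hᵀ·S⁻¹ = [0; 19/22; 0]
step 0: x' = x̄ + K·y = [2, -35/22, 0]
step 0: P' = (I − K·H)·P̄ = [10 0 0; 0 101/22 -2; 0 -2 2]
step 1: x̄ = F·x = [-35/22, -79/11, 2]
step 1: P̄ = F·P·Fᵀ + Q = [145/22 57/11 0; 57/11 807/11 -20; 0 -20 11]
step 1: y = z − H·x̄ = [35/11]
step 1: S = H·P̄·Hᵀ + R = [521/11]
step 1: K = P̄·Hᵀ·S⁻¹ = [57/521; 587/521; -99/521]
step 1: x' = x̄ + K·y = [-1295/1042, -1874/521, 727/521]
step 1: P' = (I − K·H)·P̄ = [6277/1042 -342/521 513/521; -342/521 6898/521 -5137/521; 513/521 -5137/521 4840/521]

step 0: x' = [2, -35/22, 0], P' = [10 0 0; 0 101/22 -2; 0 -2 2]
step 1: x' = [-1295/1042, -1874/521, 727/521], P' = [6277/1042 -342/521 513/521; -342/521 6898/521 -5137/521; 513/521 -5137/521 4840/521]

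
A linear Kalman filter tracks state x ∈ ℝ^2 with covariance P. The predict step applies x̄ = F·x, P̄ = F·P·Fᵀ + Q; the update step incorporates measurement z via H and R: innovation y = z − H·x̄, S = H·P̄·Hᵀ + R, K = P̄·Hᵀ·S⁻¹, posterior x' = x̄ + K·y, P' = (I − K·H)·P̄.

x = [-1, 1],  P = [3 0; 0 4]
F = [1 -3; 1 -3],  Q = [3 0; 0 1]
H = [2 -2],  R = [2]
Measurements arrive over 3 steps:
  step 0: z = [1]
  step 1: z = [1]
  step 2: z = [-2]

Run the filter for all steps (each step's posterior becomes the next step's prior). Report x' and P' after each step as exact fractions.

step 0: x' = [-11/3, -37/9], P' = [40 119/3; 119/3 358/9]
step 1: x' = [9, 77/9], P' = [161 482/3; 482/3 1447/9]
step 2: x' = [-52/3, -148/9], P' = [645 1934/3; 1934/3 5803/9]

step 0: x̄ = F·x = [-4, -4]
step 0: P̄ = F·P·Fᵀ + Q = [42 39; 39 40]
step 0: y = z − H·x̄ = [1]
step 0: S = H·P̄·Hᵀ + R = [18]
step 0: K = P̄·Hᵀ·S⁻¹ = [1/3; -1/9]
step 0: x' = x̄ + K·y = [-11/3, -37/9]
step 0: P' = (I − K·H)·P̄ = [40 119/3; 119/3 358/9]
step 1: x̄ = F·x = [26/3, 26/3]
step 1: P̄ = F·P·Fᵀ + Q = [163 160; 160 161]
step 1: y = z − H·x̄ = [1]
step 1: S = H·P̄·Hᵀ + R = [18]
step 1: K = P̄·Hᵀ·S⁻¹ = [1/3; -1/9]
step 1: x' = x̄ + K·y = [9, 77/9]
step 1: P' = (I − K·H)·P̄ = [161 482/3; 482/3 1447/9]
step 2: x̄ = F·x = [-50/3, -50/3]
step 2: P̄ = F·P·Fᵀ + Q = [647 644; 644 645]
step 2: y = z − H·x̄ = [-2]
step 2: S = H·P̄·Hᵀ + R = [18]
step 2: K = P̄·Hᵀ·S⁻¹ = [1/3; -1/9]
step 2: x' = x̄ + K·y = [-52/3, -148/9]
step 2: P' = (I − K·H)·P̄ = [645 1934/3; 1934/3 5803/9]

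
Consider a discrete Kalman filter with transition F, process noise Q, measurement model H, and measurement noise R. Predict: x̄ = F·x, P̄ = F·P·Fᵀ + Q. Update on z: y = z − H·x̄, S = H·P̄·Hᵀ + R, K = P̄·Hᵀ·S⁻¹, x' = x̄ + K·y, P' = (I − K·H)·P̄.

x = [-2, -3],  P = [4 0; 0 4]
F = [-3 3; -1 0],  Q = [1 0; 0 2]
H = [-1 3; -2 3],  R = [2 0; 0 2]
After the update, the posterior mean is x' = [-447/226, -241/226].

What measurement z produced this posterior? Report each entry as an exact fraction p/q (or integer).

z = [-2, 1]

x̄ = F·x = [-3, 2]
P̄ = F·P·Fᵀ + Q = [73 12; 12 6]
S = H·P̄·Hᵀ + R = [57 92; 92 204]
K = P̄·Hᵀ·S⁻¹ = [643/791 -1433/1582; 444/791 -447/1582]
x' − x̄ = [231/226, -693/226] = K·y
y = (KᵀK)⁻¹·Kᵀ·(x' − x̄) = [-11, -11]
z = y + H·x̄ = [-11, -11] + [9, 12] = [-2, 1]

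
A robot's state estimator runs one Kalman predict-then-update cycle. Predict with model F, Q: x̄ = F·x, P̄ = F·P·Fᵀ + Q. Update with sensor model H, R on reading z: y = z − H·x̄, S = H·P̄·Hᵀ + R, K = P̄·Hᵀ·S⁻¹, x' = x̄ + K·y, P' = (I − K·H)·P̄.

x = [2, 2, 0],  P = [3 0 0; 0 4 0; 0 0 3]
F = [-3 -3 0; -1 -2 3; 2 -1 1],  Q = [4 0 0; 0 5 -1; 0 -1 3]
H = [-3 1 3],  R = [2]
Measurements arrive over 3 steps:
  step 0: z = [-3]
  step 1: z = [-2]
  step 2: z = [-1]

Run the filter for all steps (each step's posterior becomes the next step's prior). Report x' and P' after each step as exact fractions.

step 0: x' = [-1317/412, -2121/412, -1009/412], P' = [5153/206 5961/206 3135/206; 5961/206 10425/206 2483/206; 3135/206 2483/206 2323/206]
step 1: x' = [1227069/646774, 122211/323387, 711733/646774], P' = [32842526/323387 38315256/323387 20006856/323387; 38315256/323387 46932138/323387 22655276/323387; 20006856/323387 22655276/323387 12468343/323387]
step 2: x' = [29364820281/8198760074, 12611062869/4099380037, 9114185324/4099380037], P' = [171822289564/4099380037 195725980038/4099380037 105783063786/4099380037; 195725980038/4099380037 251036300484/4099380037 111861210394/4099380037; 105783063786/4099380037 111861210394/4099380037 68671699571/4099380037]

step 0: x̄ = F·x = [-12, -6, 2]
step 0: P̄ = F·P·Fᵀ + Q = [67 33 -6; 33 51 10; -6 10 22]
step 0: y = z − H·x̄ = [-39]
step 0: S = H·P̄·Hᵀ + R = [824]
step 0: K = P̄·Hᵀ·S⁻¹ = [-93/412; -9/412; 47/412]
step 0: x' = x̄ + K·y = [-1317/412, -2121/412, -1009/412]
step 0: P' = (I − K·H)·P̄ = [5153/206 5961/206 3135/206; 5961/206 10425/206 2483/206; 3135/206 2483/206 2323/206]
step 1: x̄ = F·x = [5157/206, 633/103, -761/206]
step 1: P̄ = F·P·Fᵀ + Q = [124162/103 40548/103 -17190/103; 40548/103 22014/103 1342/103; -17190/103 1342/103 8854/103]
step 1: y = z − H·x̄ = [8038/103]
step 1: S = H·P̄·Hᵀ + R = [1293548/103]
step 1: K = P̄·Hᵀ·S⁻¹ = [-95877/323387; -23901/323387; 39737/646774]
step 1: x' = x̄ + K·y = [1227069/646774, 122211/323387, 711733/646774]
step 1: P' = (I − K·H)·P̄ = [32842526/323387 38315256/323387 20006856/323387; 38315256/323387 46932138/323387 22655276/323387; 20006856/323387 22655276/323387 12468343/323387]
step 2: x̄ = F·x = [-4414473/646774, 209643/323387, 2921449/646774]
step 2: P̄ = F·P·Fᵀ + Q = [1408940132/323387 340998522/323387 -299190906/323387; 340998522/323387 95759676/323387 -62927002/323387; -299190906/323387 -62927002/323387 73196594/323387]
step 2: y = z − H·x̄ = [-11536913/323387]
step 2: S = H·P̄·Hᵀ + R = [16397520148/323387]
step 2: K = P̄·Hᵀ·S⁻¹ = [-1195848648/4099380037; -279004224/4099380037; 527117749/8198760074]
step 2: x' = x̄ + K·y = [29364820281/8198760074, 12611062869/4099380037, 9114185324/4099380037]
step 2: P' = (I − K·H)·P̄ = [171822289564/4099380037 195725980038/4099380037 105783063786/4099380037; 195725980038/4099380037 251036300484/4099380037 111861210394/4099380037; 105783063786/4099380037 111861210394/4099380037 68671699571/4099380037]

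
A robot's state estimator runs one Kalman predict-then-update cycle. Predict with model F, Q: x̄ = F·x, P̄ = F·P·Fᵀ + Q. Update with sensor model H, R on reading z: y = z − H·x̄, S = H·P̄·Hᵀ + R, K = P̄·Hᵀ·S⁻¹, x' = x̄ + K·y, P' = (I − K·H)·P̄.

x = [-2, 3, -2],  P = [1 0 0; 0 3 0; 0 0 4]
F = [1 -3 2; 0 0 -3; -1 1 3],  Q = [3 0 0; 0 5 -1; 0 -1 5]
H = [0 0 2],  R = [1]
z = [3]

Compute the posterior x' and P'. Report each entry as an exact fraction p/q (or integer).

x' = [-2575/181, 716/181, 269/181]
P' = [7723/181 -2272/181 14/181; -2272/181 1945/181 -37/181; 14/181 -37/181 45/181]

x̄ = F·x = [-15, 6, -1]
P̄ = F·P·Fᵀ + Q = [47 -24 14; -24 41 -37; 14 -37 45]
y = z − H·x̄ = [5]
S = H·P̄·Hᵀ + R = [181]
K = P̄·Hᵀ·S⁻¹ = [28/181; -74/181; 90/181]
x' = x̄ + K·y = [-2575/181, 716/181, 269/181]
P' = (I − K·H)·P̄ = [7723/181 -2272/181 14/181; -2272/181 1945/181 -37/181; 14/181 -37/181 45/181]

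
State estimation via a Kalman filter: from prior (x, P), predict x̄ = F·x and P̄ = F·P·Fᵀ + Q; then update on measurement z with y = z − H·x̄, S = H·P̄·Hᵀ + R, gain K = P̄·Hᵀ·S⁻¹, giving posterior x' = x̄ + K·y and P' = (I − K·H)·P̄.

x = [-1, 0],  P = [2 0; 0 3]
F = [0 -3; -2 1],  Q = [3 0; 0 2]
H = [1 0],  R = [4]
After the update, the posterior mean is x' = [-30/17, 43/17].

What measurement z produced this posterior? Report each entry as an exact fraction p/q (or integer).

z = [-2]

x̄ = F·x = [0, 2]
P̄ = F·P·Fᵀ + Q = [30 -9; -9 13]
S = H·P̄·Hᵀ + R = [34]
K = P̄·Hᵀ·S⁻¹ = [15/17; -9/34]
x' − x̄ = [-30/17, 9/17] = K·y
y = (KᵀK)⁻¹·Kᵀ·(x' − x̄) = [-2]
z = y + H·x̄ = [-2] + [0] = [-2]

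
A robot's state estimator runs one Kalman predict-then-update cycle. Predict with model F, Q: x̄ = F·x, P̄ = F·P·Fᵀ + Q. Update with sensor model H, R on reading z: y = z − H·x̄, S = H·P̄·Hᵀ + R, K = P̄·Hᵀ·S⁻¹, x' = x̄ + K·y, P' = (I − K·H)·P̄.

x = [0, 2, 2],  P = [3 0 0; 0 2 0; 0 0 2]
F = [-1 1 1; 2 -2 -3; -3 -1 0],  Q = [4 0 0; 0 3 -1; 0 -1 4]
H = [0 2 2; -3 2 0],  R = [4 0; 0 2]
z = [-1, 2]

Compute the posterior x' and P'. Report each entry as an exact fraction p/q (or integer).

x̄ = F·x = [4, -10, -2]
P̄ = F·P·Fᵀ + Q = [11 -16 7; -16 41 -15; 7 -15 33]
y = z − H·x̄ = [23, 34]
S = H·P̄·Hᵀ + R = [180 158; 158 457]
K = P̄·Hᵀ·S⁻¹ = [511/14324 -1107/7162; 403/7162 949/3581; 12255/28648 -3717/14324]
x' = x̄ + K·y = [-6227/14324, 2181/7162, -28187/28648]
P' = (I − K·H)·P̄ = [5713/3581 8016/3581 -15521/7162; 8016/3581 12973/3581 -12570/3581; -15521/7162 -12570/3581 62535/14324]

x' = [-6227/14324, 2181/7162, -28187/28648]
P' = [5713/3581 8016/3581 -15521/7162; 8016/3581 12973/3581 -12570/3581; -15521/7162 -12570/3581 62535/14324]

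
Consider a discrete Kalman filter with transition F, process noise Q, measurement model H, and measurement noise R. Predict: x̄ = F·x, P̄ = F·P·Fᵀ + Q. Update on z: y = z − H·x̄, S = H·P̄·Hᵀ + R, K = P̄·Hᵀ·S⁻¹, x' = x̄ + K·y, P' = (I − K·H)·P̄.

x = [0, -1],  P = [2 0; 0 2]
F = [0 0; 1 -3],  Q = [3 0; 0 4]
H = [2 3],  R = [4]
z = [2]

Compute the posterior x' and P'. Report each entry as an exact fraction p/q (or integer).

x̄ = F·x = [0, 3]
P̄ = F·P·Fᵀ + Q = [3 0; 0 24]
y = z − H·x̄ = [-7]
S = H·P̄·Hᵀ + R = [232]
K = P̄·Hᵀ·S⁻¹ = [3/116; 9/29]
x' = x̄ + K·y = [-21/116, 24/29]
P' = (I − K·H)·P̄ = [165/58 -54/29; -54/29 48/29]

x' = [-21/116, 24/29]
P' = [165/58 -54/29; -54/29 48/29]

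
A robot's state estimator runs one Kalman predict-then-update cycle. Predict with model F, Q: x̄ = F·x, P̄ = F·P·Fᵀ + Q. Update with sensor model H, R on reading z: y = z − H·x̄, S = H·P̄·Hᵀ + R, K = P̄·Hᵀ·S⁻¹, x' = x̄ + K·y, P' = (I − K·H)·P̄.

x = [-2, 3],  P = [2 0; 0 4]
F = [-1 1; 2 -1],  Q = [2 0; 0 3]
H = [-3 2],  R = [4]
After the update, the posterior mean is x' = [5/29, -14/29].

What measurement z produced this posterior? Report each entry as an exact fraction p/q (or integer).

z = [-1]

x̄ = F·x = [5, -7]
P̄ = F·P·Fᵀ + Q = [8 -8; -8 15]
S = H·P̄·Hᵀ + R = [232]
K = P̄·Hᵀ·S⁻¹ = [-5/29; 27/116]
x' − x̄ = [-140/29, 189/29] = K·y
y = (KᵀK)⁻¹·Kᵀ·(x' − x̄) = [28]
z = y + H·x̄ = [28] + [-29] = [-1]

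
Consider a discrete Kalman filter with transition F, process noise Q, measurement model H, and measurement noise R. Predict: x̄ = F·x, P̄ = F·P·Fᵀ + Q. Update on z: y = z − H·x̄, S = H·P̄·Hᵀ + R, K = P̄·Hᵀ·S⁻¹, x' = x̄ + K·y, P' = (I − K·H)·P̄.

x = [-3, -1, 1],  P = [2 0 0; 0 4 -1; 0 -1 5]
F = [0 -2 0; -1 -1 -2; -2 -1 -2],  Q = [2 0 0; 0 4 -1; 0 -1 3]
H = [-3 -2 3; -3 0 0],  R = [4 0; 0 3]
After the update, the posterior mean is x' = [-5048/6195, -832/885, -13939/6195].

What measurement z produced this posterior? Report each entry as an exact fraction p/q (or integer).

z = [-3, 3]

x̄ = F·x = [2, 2, 5]
P̄ = F·P·Fᵀ + Q = [18 4 4; 4 26 23; 4 23 31]
S = H·P̄·Hᵀ + R = [249 150; 150 165]
K = P̄·Hᵀ·S⁻¹ = [-10/1239 -1982/6195; 25/177 -178/885; 505/1239 -2746/6195]
x' − x̄ = [-17438/6195, -2602/885, -44914/6195] = K·y
y = (KᵀK)⁻¹·Kᵀ·(x' − x̄) = [-8, 9]
z = y + H·x̄ = [-8, 9] + [5, -6] = [-3, 3]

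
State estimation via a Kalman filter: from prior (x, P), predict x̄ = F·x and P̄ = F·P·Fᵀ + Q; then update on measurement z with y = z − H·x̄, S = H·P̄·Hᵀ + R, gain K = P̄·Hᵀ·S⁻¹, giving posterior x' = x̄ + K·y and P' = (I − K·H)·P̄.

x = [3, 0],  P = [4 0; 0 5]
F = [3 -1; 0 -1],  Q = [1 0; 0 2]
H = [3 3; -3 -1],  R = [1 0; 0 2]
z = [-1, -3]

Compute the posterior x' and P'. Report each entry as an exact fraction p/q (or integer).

x' = [6137/3721, -7304/3721]
P' = [5195/11163 -5639/11163; -5639/11163 7277/11163]

x̄ = F·x = [9, 0]
P̄ = F·P·Fᵀ + Q = [42 5; 5 7]
y = z − H·x̄ = [-28, 24]
S = H·P̄·Hᵀ + R = [532 -459; -459 417]
K = P̄·Hᵀ·S⁻¹ = [-444/3721 -4973/11163; 1638/3721 4820/11163]
x' = x̄ + K·y = [6137/3721, -7304/3721]
P' = (I − K·H)·P̄ = [5195/11163 -5639/11163; -5639/11163 7277/11163]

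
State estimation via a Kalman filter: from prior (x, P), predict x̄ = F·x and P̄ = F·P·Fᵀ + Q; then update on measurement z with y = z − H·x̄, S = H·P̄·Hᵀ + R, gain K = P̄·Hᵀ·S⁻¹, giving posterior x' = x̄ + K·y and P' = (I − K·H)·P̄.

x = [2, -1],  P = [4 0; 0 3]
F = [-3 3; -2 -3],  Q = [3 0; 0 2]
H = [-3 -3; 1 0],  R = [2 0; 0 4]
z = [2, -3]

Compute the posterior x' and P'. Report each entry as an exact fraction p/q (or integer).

x̄ = F·x = [-9, -1]
P̄ = F·P·Fᵀ + Q = [66 -3; -3 45]
y = z − H·x̄ = [-28, 6]
S = H·P̄·Hᵀ + R = [947 -189; -189 70]
K = P̄·Hᵀ·S⁻¹ = [-108/4367 26781/30569; -1341/4367 -26655/30569]
x' = x̄ + K·y = [-93267/30569, 72337/30569]
P' = (I − K·H)·P̄ = [107124/30569 -106620/30569; -106620/30569 112878/30569]

x' = [-93267/30569, 72337/30569]
P' = [107124/30569 -106620/30569; -106620/30569 112878/30569]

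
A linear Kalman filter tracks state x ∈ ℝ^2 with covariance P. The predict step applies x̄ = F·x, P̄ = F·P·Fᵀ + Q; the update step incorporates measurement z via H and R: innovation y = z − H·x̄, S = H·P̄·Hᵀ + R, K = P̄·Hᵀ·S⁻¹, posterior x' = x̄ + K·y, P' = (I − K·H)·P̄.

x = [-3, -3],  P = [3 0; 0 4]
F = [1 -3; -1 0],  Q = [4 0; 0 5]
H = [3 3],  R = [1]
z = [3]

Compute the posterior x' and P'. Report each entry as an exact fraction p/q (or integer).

x̄ = F·x = [6, 3]
P̄ = F·P·Fᵀ + Q = [43 -3; -3 8]
y = z − H·x̄ = [-24]
S = H·P̄·Hᵀ + R = [406]
K = P̄·Hᵀ·S⁻¹ = [60/203; 15/406]
x' = x̄ + K·y = [-222/203, 429/203]
P' = (I − K·H)·P̄ = [1529/203 -1509/203; -1509/203 3023/406]

x' = [-222/203, 429/203]
P' = [1529/203 -1509/203; -1509/203 3023/406]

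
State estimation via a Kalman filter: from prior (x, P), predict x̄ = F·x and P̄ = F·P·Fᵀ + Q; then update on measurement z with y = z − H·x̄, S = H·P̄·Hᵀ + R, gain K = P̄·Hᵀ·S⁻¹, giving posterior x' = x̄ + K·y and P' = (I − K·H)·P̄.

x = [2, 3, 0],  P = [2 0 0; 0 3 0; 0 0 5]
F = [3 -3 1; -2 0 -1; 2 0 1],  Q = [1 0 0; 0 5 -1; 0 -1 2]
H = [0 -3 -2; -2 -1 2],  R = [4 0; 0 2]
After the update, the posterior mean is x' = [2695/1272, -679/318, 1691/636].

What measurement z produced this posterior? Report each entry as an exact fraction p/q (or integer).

x̄ = F·x = [-3, -4, 4]
P̄ = F·P·Fᵀ + Q = [51 -17 17; -17 18 -14; 17 -14 15]
S = H·P̄·Hᵀ + R = [58 16; 16 136]
K = P̄·Hᵀ·S⁻¹ = [391/954 -1615/3816; -209/477 -35/954; 92/477 97/1908]
x' − x̄ = [6511/1272, 593/318, -853/636] = K·y
y = (KᵀK)⁻¹·Kᵀ·(x' − x̄) = [-3, -15]
z = y + H·x̄ = [-3, -15] + [4, 18] = [1, 3]

z = [1, 3]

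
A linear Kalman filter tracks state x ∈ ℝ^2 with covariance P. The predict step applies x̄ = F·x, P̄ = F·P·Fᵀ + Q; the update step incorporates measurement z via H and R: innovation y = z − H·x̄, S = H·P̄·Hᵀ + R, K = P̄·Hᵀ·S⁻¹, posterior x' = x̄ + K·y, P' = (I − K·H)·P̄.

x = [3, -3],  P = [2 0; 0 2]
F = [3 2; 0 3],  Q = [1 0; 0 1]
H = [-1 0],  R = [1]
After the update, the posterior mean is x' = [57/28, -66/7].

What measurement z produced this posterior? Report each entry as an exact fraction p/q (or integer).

x̄ = F·x = [3, -9]
P̄ = F·P·Fᵀ + Q = [27 12; 12 19]
S = H·P̄·Hᵀ + R = [28]
K = P̄·Hᵀ·S⁻¹ = [-27/28; -3/7]
x' − x̄ = [-27/28, -3/7] = K·y
y = (KᵀK)⁻¹·Kᵀ·(x' − x̄) = [1]
z = y + H·x̄ = [1] + [-3] = [-2]

z = [-2]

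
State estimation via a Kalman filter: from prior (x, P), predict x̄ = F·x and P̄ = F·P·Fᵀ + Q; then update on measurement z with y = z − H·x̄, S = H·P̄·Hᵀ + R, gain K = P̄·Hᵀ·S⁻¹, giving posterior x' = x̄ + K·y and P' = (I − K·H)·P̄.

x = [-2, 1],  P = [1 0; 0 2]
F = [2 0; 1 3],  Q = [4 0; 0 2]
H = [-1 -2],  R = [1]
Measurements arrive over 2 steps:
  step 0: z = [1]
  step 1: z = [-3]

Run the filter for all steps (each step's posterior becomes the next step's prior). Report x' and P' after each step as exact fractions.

step 0: x̄ = F·x = [-4, 1]
step 0: P̄ = F·P·Fᵀ + Q = [8 2; 2 21]
step 0: y = z − H·x̄ = [-1]
step 0: S = H·P̄·Hᵀ + R = [101]
step 0: K = P̄·Hᵀ·S⁻¹ = [-12/101; -44/101]
step 0: x' = x̄ + K·y = [-392/101, 145/101]
step 0: P' = (I − K·H)·P̄ = [664/101 -326/101; -326/101 185/101]
step 1: x̄ = F·x = [-784/101, 43/101]
step 1: P̄ = F·P·Fᵀ + Q = [3060/101 -628/101; -628/101 575/101]
step 1: y = z − H·x̄ = [-1001/101]
step 1: S = H·P̄·Hᵀ + R = [2949/101]
step 1: K = P̄·Hᵀ·S⁻¹ = [-1804/2949; -174/983]
step 1: x' = x̄ + K·y = [-5012/2949, 2143/983]
step 1: P' = (I − K·H)·P̄ = [57124/2949 -9220/983; -9220/983 4697/983]

step 0: x' = [-392/101, 145/101], P' = [664/101 -326/101; -326/101 185/101]
step 1: x' = [-5012/2949, 2143/983], P' = [57124/2949 -9220/983; -9220/983 4697/983]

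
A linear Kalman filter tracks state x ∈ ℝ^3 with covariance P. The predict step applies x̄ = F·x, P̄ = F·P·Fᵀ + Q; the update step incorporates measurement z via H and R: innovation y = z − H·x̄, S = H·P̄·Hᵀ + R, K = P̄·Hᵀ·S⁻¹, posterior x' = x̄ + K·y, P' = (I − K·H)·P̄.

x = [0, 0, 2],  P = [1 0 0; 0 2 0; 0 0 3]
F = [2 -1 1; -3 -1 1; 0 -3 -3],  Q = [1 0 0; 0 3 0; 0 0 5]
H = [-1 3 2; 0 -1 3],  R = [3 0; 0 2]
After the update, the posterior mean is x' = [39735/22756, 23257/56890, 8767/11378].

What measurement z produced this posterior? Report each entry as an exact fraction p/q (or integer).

x̄ = F·x = [2, 2, -6]
P̄ = F·P·Fᵀ + Q = [10 -1 -3; -1 17 -3; -3 -3 50]
S = H·P̄·Hᵀ + R = [348 236; 236 487]
K = P̄·Hᵀ·S⁻¹ = [-1473/22756 85/5689; 14269/56890 -4976/28445; 967/11378 1553/5689]
x' − x̄ = [-5777/22756, -90523/56890, 77035/11378] = K·y
y = (KᵀK)⁻¹·Kᵀ·(x' − x̄) = [9, 22]
z = y + H·x̄ = [9, 22] + [-8, -20] = [1, 2]

z = [1, 2]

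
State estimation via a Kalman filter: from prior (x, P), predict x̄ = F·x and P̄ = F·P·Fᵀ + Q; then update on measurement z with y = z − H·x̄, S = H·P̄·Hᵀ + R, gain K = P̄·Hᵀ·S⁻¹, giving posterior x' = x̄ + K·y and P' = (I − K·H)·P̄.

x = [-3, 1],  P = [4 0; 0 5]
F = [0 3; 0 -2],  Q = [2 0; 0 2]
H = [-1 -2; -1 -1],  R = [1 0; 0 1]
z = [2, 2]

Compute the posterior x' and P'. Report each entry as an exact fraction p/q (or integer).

x' = [-77/53, -40/159]
P' = [239/53 -144/53; -144/53 290/159]

x̄ = F·x = [3, -2]
P̄ = F·P·Fᵀ + Q = [47 -30; -30 22]
y = z − H·x̄ = [1, 3]
S = H·P̄·Hᵀ + R = [16 1; 1 10]
K = P̄·Hᵀ·S⁻¹ = [49/53 -95/53; -148/159 142/159]
x' = x̄ + K·y = [-77/53, -40/159]
P' = (I − K·H)·P̄ = [239/53 -144/53; -144/53 290/159]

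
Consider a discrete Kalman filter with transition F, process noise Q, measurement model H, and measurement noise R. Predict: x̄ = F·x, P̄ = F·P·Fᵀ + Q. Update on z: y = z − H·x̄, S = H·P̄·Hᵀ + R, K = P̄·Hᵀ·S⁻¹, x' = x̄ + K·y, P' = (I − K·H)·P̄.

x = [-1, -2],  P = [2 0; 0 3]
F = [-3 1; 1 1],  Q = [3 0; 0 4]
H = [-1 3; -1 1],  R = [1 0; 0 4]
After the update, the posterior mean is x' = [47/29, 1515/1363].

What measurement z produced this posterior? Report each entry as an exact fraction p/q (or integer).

z = [2, -2]

x̄ = F·x = [1, -3]
P̄ = F·P·Fᵀ + Q = [24 -3; -3 9]
S = H·P̄·Hᵀ + R = [124 63; 63 43]
K = P̄·Hᵀ·S⁻¹ = [6/29 -27/29; 534/1363 -402/1363]
x' − x̄ = [18/29, 5604/1363] = K·y
y = (KᵀK)⁻¹·Kᵀ·(x' − x̄) = [12, 2]
z = y + H·x̄ = [12, 2] + [-10, -4] = [2, -2]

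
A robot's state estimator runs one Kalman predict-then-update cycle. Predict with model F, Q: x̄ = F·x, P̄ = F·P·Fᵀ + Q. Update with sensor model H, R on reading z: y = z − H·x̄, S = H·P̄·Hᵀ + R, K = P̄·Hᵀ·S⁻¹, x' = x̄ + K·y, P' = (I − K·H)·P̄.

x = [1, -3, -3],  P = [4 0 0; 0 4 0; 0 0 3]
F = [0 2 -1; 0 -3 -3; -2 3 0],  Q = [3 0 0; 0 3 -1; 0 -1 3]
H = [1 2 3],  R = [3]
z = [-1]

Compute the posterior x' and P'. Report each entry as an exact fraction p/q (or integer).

x' = [-167/53, 3813/212, -4779/424]
P' = [654/53 -843/53 352/53; -843/53 6987/106 -8189/212; 352/53 -8189/212 10095/424]

x̄ = F·x = [-3, 18, -11]
P̄ = F·P·Fᵀ + Q = [22 -15 24; -15 66 -37; 24 -37 55]
y = z − H·x̄ = [-1]
S = H·P̄·Hᵀ + R = [424]
K = P̄·Hᵀ·S⁻¹ = [8/53; 3/212; 115/424]
x' = x̄ + K·y = [-167/53, 3813/212, -4779/424]
P' = (I − K·H)·P̄ = [654/53 -843/53 352/53; -843/53 6987/106 -8189/212; 352/53 -8189/212 10095/424]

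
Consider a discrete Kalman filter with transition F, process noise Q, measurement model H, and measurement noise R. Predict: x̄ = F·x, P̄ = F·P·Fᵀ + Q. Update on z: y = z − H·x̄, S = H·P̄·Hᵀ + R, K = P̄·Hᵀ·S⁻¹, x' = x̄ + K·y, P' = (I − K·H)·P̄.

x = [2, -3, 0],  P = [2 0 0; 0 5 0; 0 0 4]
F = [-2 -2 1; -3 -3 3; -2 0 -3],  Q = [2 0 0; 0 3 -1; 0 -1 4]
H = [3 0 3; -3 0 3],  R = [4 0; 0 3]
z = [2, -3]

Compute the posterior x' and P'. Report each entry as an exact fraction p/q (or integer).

x' = [73690/88139, -25839/88139, -15956/88139]
P' = [17036/88139 25323/88139 2416/88139; 25323/88139 1652751/176278 -2969/88139; 2416/88139 -2969/88139 17064/88139]

x̄ = F·x = [2, 3, -4]
P̄ = F·P·Fᵀ + Q = [34 54 -4; 54 102 -25; -4 -25 48]
y = z − H·x̄ = [8, 15]
S = H·P̄·Hᵀ + R = [670 126; 126 813]
K = P̄·Hᵀ·S⁻¹ = [14589/88139 -14620/88139; 33531/176278 -28292/88139; 14610/88139 14648/88139]
x' = x̄ + K·y = [73690/88139, -25839/88139, -15956/88139]
P' = (I − K·H)·P̄ = [17036/88139 25323/88139 2416/88139; 25323/88139 1652751/176278 -2969/88139; 2416/88139 -2969/88139 17064/88139]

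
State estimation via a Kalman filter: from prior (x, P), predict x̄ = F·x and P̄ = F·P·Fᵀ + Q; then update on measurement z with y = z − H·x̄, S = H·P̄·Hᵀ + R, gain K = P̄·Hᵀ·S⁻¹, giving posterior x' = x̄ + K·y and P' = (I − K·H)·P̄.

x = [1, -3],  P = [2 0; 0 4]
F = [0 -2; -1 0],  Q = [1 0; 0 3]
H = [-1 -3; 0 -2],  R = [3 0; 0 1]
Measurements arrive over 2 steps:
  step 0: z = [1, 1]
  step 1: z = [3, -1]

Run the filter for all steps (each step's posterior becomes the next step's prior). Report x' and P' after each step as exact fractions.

step 0: x̄ = F·x = [6, -1]
step 0: P̄ = F·P·Fᵀ + Q = [17 0; 0 5]
step 0: y = z − H·x̄ = [4, -1]
step 0: S = H·P̄·Hᵀ + R = [65 30; 30 21]
step 0: K = P̄·Hᵀ·S⁻¹ = [-119/155 34/31; -1/31 -40/93]
step 0: x' = x̄ + K·y = [284/155, -65/93]
step 0: P' = (I − K·H)·P̄ = [612/155 -17/31; -17/31 20/93]
step 1: x̄ = F·x = [130/93, -284/155]
step 1: P̄ = F·P·Fᵀ + Q = [173/93 -34/31; -34/31 1077/155]
step 1: y = z − H·x̄ = [-511/465, -723/155]
step 1: S = H·P̄·Hᵀ + R = [28279/465 6122/155; 6122/155 4463/155]
step 1: K = P̄·Hᵀ·S⁻¹ = [-21139/88855 35766/88855; -9183/88855 -30288/88855]
step 1: x' = x̄ + K·y = [-3879/17771, -2287/17771]
step 1: P' = (I − K·H)·P̄ = [117066/88855 -17883/88855; -17883/88855 15144/88855]

step 0: x' = [284/155, -65/93], P' = [612/155 -17/31; -17/31 20/93]
step 1: x' = [-3879/17771, -2287/17771], P' = [117066/88855 -17883/88855; -17883/88855 15144/88855]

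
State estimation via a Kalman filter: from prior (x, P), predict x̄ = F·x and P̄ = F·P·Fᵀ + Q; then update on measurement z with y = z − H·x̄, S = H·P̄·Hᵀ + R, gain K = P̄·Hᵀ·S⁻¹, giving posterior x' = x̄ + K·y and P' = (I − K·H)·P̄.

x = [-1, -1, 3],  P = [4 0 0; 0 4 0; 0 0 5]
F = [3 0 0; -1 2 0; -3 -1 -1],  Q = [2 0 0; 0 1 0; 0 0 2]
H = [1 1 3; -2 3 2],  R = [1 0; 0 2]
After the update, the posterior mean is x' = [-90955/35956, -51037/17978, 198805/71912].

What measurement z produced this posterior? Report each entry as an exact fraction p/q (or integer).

z = [3, 2]

x̄ = F·x = [-3, -1, 1]
P̄ = F·P·Fᵀ + Q = [38 -12 -36; -12 21 4; -36 4 47]
S = H·P̄·Hᵀ + R = [267 445; 445 1011]
K = P̄·Hᵀ·S⁻¹ = [-511/35956 -71/404; -5261/17978 45/202; 30989/71912 -11/808]
x' − x̄ = [16913/35956, -33059/17978, 126893/71912] = K·y
y = (KᵀK)⁻¹·Kᵀ·(x' − x̄) = [4, -3]
z = y + H·x̄ = [4, -3] + [-1, 5] = [3, 2]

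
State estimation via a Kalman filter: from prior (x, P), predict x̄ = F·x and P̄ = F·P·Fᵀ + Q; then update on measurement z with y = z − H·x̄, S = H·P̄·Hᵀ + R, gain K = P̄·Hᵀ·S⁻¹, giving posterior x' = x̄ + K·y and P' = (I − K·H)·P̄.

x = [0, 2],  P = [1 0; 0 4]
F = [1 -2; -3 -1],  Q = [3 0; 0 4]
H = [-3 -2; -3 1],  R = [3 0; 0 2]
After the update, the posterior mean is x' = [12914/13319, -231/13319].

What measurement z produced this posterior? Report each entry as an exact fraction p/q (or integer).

x̄ = F·x = [-4, -2]
P̄ = F·P·Fᵀ + Q = [20 5; 5 17]
S = H·P̄·Hᵀ + R = [311 161; 161 169]
K = P̄·Hᵀ·S⁻¹ = [-2975/26638 -5835/26638; -8603/26638 8511/26638]
x' − x̄ = [66190/13319, 26407/13319] = K·y
y = (KᵀK)⁻¹·Kᵀ·(x' − x̄) = [-19, -13]
z = y + H·x̄ = [-19, -13] + [16, 10] = [-3, -3]

z = [-3, -3]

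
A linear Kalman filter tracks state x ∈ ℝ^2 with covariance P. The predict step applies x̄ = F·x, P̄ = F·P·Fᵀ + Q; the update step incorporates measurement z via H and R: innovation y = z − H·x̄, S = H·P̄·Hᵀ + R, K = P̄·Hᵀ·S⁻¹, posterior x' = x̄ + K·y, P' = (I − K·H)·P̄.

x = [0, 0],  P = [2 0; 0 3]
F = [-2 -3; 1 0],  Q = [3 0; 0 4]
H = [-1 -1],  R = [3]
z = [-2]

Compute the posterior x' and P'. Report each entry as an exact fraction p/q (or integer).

x' = [68/39, 4/39]
P' = [326/39 -224/39; -224/39 230/39]

x̄ = F·x = [0, 0]
P̄ = F·P·Fᵀ + Q = [38 -4; -4 6]
y = z − H·x̄ = [-2]
S = H·P̄·Hᵀ + R = [39]
K = P̄·Hᵀ·S⁻¹ = [-34/39; -2/39]
x' = x̄ + K·y = [68/39, 4/39]
P' = (I − K·H)·P̄ = [326/39 -224/39; -224/39 230/39]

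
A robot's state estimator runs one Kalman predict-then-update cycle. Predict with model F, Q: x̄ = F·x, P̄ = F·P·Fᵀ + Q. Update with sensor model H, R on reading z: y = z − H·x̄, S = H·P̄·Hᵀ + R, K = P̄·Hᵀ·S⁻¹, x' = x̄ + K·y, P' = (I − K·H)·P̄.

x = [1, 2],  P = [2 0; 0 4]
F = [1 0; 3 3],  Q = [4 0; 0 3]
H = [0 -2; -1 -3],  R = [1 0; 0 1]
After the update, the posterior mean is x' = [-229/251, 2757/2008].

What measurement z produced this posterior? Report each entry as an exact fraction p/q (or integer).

z = [-3, -3]

x̄ = F·x = [1, 9]
P̄ = F·P·Fᵀ + Q = [6 6; 6 57]
S = H·P̄·Hᵀ + R = [229 354; 354 556]
K = P̄·Hᵀ·S⁻¹ = [228/251 -156/251; -363/1004 -177/2008]
x' − x̄ = [-480/251, -15315/2008] = K·y
y = (KᵀK)⁻¹·Kᵀ·(x' − x̄) = [15, 25]
z = y + H·x̄ = [15, 25] + [-18, -28] = [-3, -3]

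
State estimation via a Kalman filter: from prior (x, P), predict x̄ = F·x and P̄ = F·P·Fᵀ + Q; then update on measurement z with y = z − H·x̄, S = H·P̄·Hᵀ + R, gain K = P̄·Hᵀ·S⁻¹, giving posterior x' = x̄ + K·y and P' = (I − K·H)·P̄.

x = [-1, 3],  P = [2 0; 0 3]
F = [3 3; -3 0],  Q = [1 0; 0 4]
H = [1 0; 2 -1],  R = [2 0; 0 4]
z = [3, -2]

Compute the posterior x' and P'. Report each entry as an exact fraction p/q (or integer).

x' = [895/359, 2310/359]
P' = [436/359 652/359; 652/359 2108/359]

x̄ = F·x = [6, 3]
P̄ = F·P·Fᵀ + Q = [46 -18; -18 22]
y = z − H·x̄ = [-3, -11]
S = H·P̄·Hᵀ + R = [48 110; 110 282]
K = P̄·Hᵀ·S⁻¹ = [218/359 55/359; 326/359 -201/359]
x' = x̄ + K·y = [895/359, 2310/359]
P' = (I − K·H)·P̄ = [436/359 652/359; 652/359 2108/359]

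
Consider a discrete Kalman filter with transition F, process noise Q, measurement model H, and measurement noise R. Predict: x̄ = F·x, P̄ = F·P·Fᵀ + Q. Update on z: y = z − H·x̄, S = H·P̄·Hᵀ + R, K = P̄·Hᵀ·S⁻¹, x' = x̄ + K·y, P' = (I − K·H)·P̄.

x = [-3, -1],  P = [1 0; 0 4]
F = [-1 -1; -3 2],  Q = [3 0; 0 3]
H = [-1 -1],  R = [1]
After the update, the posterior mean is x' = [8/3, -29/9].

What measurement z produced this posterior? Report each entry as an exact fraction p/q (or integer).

z = [1]

x̄ = F·x = [4, 7]
P̄ = F·P·Fᵀ + Q = [8 -5; -5 28]
S = H·P̄·Hᵀ + R = [27]
K = P̄·Hᵀ·S⁻¹ = [-1/9; -23/27]
x' − x̄ = [-4/3, -92/9] = K·y
y = (KᵀK)⁻¹·Kᵀ·(x' − x̄) = [12]
z = y + H·x̄ = [12] + [-11] = [1]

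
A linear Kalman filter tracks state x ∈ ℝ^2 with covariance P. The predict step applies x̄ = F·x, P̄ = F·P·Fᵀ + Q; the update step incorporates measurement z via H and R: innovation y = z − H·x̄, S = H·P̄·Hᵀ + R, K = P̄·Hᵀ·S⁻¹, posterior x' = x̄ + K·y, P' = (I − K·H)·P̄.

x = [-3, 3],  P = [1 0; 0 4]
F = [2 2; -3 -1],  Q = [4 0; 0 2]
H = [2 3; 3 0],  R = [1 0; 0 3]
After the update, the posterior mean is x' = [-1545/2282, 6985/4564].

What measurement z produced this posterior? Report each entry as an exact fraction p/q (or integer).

z = [3, -2]

x̄ = F·x = [0, 6]
P̄ = F·P·Fᵀ + Q = [24 -14; -14 15]
S = H·P̄·Hᵀ + R = [64 18; 18 219]
K = P̄·Hᵀ·S⁻¹ = [3/2282 375/1141; 1493/4564 -499/2282]
x' − x̄ = [-1545/2282, -20399/4564] = K·y
y = (KᵀK)⁻¹·Kᵀ·(x' − x̄) = [-15, -2]
z = y + H·x̄ = [-15, -2] + [18, 0] = [3, -2]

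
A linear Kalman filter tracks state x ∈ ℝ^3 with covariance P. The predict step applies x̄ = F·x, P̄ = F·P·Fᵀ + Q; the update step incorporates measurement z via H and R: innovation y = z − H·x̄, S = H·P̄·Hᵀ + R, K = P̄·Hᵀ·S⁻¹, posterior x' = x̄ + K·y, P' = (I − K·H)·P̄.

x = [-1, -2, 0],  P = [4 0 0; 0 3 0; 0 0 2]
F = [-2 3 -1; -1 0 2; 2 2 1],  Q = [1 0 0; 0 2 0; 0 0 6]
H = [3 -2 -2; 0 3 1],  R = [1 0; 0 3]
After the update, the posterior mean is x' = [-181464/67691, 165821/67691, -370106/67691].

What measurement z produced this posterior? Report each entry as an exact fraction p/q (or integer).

x̄ = F·x = [-4, 1, -6]
P̄ = F·P·Fᵀ + Q = [46 4 0; 4 14 -4; 0 -4 36]
S = H·P̄·Hᵀ + R = [535 -88; -88 141]
K = P̄·Hᵀ·S⁻¹ = [19386/67691 17860/67691; 2216/67691 19626/67691; -6912/67691 7208/67691]
x' − x̄ = [89300/67691, 98130/67691, 36040/67691] = K·y
y = (KᵀK)⁻¹·Kᵀ·(x' − x̄) = [0, 5]
z = y + H·x̄ = [0, 5] + [-2, -3] = [-2, 2]

z = [-2, 2]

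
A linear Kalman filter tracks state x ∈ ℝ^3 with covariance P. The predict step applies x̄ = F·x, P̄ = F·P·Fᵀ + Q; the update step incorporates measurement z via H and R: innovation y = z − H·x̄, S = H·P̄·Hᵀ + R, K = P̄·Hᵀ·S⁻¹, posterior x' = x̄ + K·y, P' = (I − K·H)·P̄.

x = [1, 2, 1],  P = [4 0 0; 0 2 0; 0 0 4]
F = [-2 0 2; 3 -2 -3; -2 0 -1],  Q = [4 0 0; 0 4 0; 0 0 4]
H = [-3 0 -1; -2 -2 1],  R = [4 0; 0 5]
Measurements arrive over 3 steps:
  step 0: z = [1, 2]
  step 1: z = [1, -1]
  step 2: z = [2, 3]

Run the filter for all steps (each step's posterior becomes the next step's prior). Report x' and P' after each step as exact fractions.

step 0: x' = [3833/5002, -17707/5002, -8417/2501], P' = [5247/2501 -11265/2501 -12676/2501; -11265/2501 28887/2501 30984/2501; -12676/2501 30984/2501 38696/2501]
step 1: x' = [-50177039/68024877, 266713031/136049754, 84083276/68024877], P' = [82418716/68024877 -160233842/68024877 -154676272/68024877; -160233842/68024877 429802231/68024877 378391178/68024877; -154676272/68024877 378391178/68024877 452800132/68024877]
step 2: x' = [-338939533251/446052077276, -4625899131/8577924563, 44631282718/111513019319], P' = [257808353783/223026038638 -19059019842/8577924563 -237643994024/111513019319; -19059019842/8577924563 3957491096/659840351 44770914912/8577924563; -237643994024/111513019319 44770914912/8577924563 701363760504/111513019319]

step 0: x̄ = F·x = [0, -4, -3]
step 0: P̄ = F·P·Fᵀ + Q = [36 -48 8; -48 84 -12; 8 -12 24]
step 0: y = z − H·x̄ = [-2, -3]
step 0: S = H·P̄·Hᵀ + R = [400 -128; -128 141]
step 0: K = P̄·Hᵀ·S⁻¹ = [-3065/10004 -128/2501; 2811/10004 -852/2501; -167/2501 416/2501]
step 0: x' = x̄ + K·y = [3833/5002, -17707/5002, -8417/2501]
step 0: P' = (I − K·H)·P̄ = [5247/2501 -11265/2501 -12676/2501; -11265/2501 28887/2501 30984/2501; -12676/2501 30984/2501 38696/2501]
step 1: x̄ = F·x = [-20667/2501, 97415/5002, 4584/2501]
step 1: P̄ = F·P·Fᵀ + Q = [287184/2501 -584766/2501 -31052/2501; -584766/2501 1256195/2501 63486/2501; -31052/2501 63486/2501 18984/2501]
step 1: y = z − H·x̄ = [-54916/2501, 48996/2501]
step 1: S = H·P̄·Hᵀ + R = [2427332/2501 -1646452/2501; -1646452/2501 1397141/2501]
step 1: K = P̄·Hᵀ·S⁻¹ = [-23144969/68024877 190796/68024877; 25577587/68024877 -32149120/68024877; 2807171/68024877 1074064/68024877]
step 1: x' = x̄ + K·y = [-50177039/68024877, 266713031/136049754, 84083276/68024877]
step 1: P' = (I − K·H)·P̄ = [82418716/68024877 -160233842/68024877 -154676272/68024877; -160233842/68024877 429802231/68024877 378391178/68024877; -154676272/68024877 378391178/68024877 452800132/68024877]
step 2: x̄ = F·x = [268520630/68024877, -669493976/68024877, 16270802/68024877]
step 2: P̄ = F·P·Fᵀ + Q = [3650385076/68024877 -7221928432/68024877 -266572856/68024877; -7221928432/68024877 16055951200/68024877 515706272/68024877; -266572856/68024877 515706272/68024877 435869416/68024877]
step 2: y = z − H·x̄ = [957882446/68024877, -614142863/68024877]
step 2: S = H·P̄·Hᵀ + R = [31961997472/68024877 -20567144152/68024877; -20567144152/68024877 20829377785/68024877]
step 2: K = P̄·Hᵀ·S⁻¹ = [-298137073301/892104154552 16433617/111513019319; 6203072307/17155849126 -4001162780/8577924563; 2892055392/111513019319 2521592168/111513019319]
step 2: x' = x̄ + K·y = [-338939533251/446052077276, -4625899131/8577924563, 44631282718/111513019319]
step 2: P' = (I − K·H)·P̄ = [257808353783/223026038638 -19059019842/8577924563 -237643994024/111513019319; -19059019842/8577924563 3957491096/659840351 44770914912/8577924563; -237643994024/111513019319 44770914912/8577924563 701363760504/111513019319]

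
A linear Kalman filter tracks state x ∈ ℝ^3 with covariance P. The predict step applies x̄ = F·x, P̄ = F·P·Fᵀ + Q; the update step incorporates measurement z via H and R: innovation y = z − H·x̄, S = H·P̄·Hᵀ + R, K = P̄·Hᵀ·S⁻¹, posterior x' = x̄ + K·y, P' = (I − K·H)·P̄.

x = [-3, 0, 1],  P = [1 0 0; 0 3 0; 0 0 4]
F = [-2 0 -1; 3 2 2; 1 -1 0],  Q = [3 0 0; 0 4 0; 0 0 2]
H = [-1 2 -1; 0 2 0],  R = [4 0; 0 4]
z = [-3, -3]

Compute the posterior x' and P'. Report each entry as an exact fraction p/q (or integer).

x̄ = F·x = [5, -7, -3]
P̄ = F·P·Fᵀ + Q = [11 -14 -2; -14 41 -3; -2 -3 6]
y = z − H·x̄ = [13, 11]
S = H·P̄·Hᵀ + R = [249 198; 198 168]
K = P̄·Hᵀ·S⁻¹ = [-56/219 59/438; 11/73 68/219; -41/219 27/146]
x' = x̄ + K·y = [461/146, -356/219, -1489/438]
P' = (I − K·H)·P̄ = [1163/219 59/219 -821/219; 59/219 136/219 27/73; -821/219 27/73 1147/219]

x' = [461/146, -356/219, -1489/438]
P' = [1163/219 59/219 -821/219; 59/219 136/219 27/73; -821/219 27/73 1147/219]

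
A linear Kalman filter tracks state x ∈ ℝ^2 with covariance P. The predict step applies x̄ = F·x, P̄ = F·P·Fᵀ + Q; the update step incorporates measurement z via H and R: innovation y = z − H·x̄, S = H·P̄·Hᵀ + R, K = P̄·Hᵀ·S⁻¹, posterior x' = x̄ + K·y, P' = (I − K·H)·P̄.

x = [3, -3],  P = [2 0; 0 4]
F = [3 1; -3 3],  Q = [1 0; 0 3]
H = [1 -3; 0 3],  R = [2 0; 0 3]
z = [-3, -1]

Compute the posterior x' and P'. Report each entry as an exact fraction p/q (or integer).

x' = [-13023/4741, -570/4741]
P' = [19171/4741 3813/4741; 3813/4741 1389/4741]

x̄ = F·x = [6, -18]
P̄ = F·P·Fᵀ + Q = [23 -6; -6 57]
y = z − H·x̄ = [-63, 53]
S = H·P̄·Hᵀ + R = [574 -531; -531 516]
K = P̄·Hᵀ·S⁻¹ = [3866/4741 3813/4741; -177/4741 1389/4741]
x' = x̄ + K·y = [-13023/4741, -570/4741]
P' = (I − K·H)·P̄ = [19171/4741 3813/4741; 3813/4741 1389/4741]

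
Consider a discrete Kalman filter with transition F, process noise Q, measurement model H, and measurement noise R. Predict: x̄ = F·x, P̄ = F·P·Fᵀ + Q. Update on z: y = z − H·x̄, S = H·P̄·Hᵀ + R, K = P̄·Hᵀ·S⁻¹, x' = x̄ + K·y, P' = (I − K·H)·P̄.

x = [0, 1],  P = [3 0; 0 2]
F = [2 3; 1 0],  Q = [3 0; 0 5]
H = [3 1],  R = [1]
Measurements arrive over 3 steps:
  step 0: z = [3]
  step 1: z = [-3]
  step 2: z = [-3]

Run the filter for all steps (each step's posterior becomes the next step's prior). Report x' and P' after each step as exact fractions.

step 0: x' = [22/19, -26/57], P' = [29/38 -113/57; -113/57 1030/171]
step 1: x' = [-16824/11723, 15569/11723], P' = [8631/11723 -21903/11723; -21903/11723 65424/11723]
step 2: x' = [-77319/139556, -737257/558224], P' = [51357/69778 -521403/279112; -521403/279112 18692413/3349344]

step 0: x̄ = F·x = [3, 0]
step 0: P̄ = F·P·Fᵀ + Q = [33 6; 6 8]
step 0: y = z − H·x̄ = [-6]
step 0: S = H·P̄·Hᵀ + R = [342]
step 0: K = P̄·Hᵀ·S⁻¹ = [35/114; 13/171]
step 0: x' = x̄ + K·y = [22/19, -26/57]
step 0: P' = (I − K·H)·P̄ = [29/38 -113/57; -113/57 1030/171]
step 1: x̄ = F·x = [18/19, 22/19]
step 1: P̄ = F·P·Fᵀ + Q = [693/19 -84/19; -84/19 219/38]
step 1: y = z − H·x̄ = [-7]
step 1: S = H·P̄·Hᵀ + R = [617/2]
step 1: K = P̄·Hᵀ·S⁻¹ = [210/617; -15/617]
step 1: x' = x̄ + K·y = [-16824/11723, 15569/11723]
step 1: P' = (I − K·H)·P̄ = [8631/11723 -21903/11723; -21903/11723 65424/11723]
step 2: x̄ = F·x = [13059/11723, -16824/11723]
step 2: P̄ = F·P·Fᵀ + Q = [395673/11723 -48447/11723; -48447/11723 67246/11723]
step 2: y = z − H·x̄ = [-57522/11723]
step 2: S = H·P̄·Hᵀ + R = [3349344/11723]
step 2: K = P̄·Hᵀ·S⁻¹ = [94881/279112; -78095/3349344]
step 2: x' = x̄ + K·y = [-77319/139556, -737257/558224]
step 2: P' = (I − K·H)·P̄ = [51357/69778 -521403/279112; -521403/279112 18692413/3349344]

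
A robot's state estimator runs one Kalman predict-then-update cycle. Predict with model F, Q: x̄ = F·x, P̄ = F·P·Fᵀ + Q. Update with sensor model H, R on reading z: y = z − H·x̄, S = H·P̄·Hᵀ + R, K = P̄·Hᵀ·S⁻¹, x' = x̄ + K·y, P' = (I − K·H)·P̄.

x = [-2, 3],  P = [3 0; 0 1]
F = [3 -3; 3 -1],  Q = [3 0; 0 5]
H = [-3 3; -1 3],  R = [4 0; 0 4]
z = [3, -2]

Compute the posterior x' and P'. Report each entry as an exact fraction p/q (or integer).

x̄ = F·x = [-15, -9]
P̄ = F·P·Fᵀ + Q = [39 30; 30 33]
y = z − H·x̄ = [-15, 10]
S = H·P̄·Hᵀ + R = [112 54; 54 160]
K = P̄·Hᵀ·S⁻¹ = [-3537/7502 3585/7502; -1143/7502 3621/7502]
x' = x̄ + K·y = [-23625/7502, -14163/7502]
P' = (I − K·H)·P̄ = [7122/3751 4764/3751; 4764/3751 4002/3751]

x' = [-23625/7502, -14163/7502]
P' = [7122/3751 4764/3751; 4764/3751 4002/3751]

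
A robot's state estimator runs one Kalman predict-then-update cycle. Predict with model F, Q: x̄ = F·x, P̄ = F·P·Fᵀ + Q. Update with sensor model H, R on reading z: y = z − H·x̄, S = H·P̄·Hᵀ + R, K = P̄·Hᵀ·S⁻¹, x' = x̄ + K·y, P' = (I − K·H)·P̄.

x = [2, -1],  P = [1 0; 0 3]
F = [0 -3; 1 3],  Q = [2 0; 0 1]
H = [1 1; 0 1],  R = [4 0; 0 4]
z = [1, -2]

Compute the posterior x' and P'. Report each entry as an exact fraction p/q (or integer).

x̄ = F·x = [3, -1]
P̄ = F·P·Fᵀ + Q = [29 -27; -27 29]
y = z − H·x̄ = [-1, -1]
S = H·P̄·Hᵀ + R = [8 2; 2 33]
K = P̄·Hᵀ·S⁻¹ = [6/13 -11/13; 2/65 57/65]
x' = x̄ + K·y = [44/13, -124/65]
P' = (I − K·H)·P̄ = [68/13 -44/13; -44/13 228/65]

x' = [44/13, -124/65]
P' = [68/13 -44/13; -44/13 228/65]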